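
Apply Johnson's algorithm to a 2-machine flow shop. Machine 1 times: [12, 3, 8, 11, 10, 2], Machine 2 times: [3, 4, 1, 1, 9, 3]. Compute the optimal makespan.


Apply Johnson's rule:
  Group 1 (a <= b): [(6, 2, 3), (2, 3, 4)]
  Group 2 (a > b): [(5, 10, 9), (1, 12, 3), (3, 8, 1), (4, 11, 1)]
Optimal job order: [6, 2, 5, 1, 3, 4]
Schedule:
  Job 6: M1 done at 2, M2 done at 5
  Job 2: M1 done at 5, M2 done at 9
  Job 5: M1 done at 15, M2 done at 24
  Job 1: M1 done at 27, M2 done at 30
  Job 3: M1 done at 35, M2 done at 36
  Job 4: M1 done at 46, M2 done at 47
Makespan = 47

47


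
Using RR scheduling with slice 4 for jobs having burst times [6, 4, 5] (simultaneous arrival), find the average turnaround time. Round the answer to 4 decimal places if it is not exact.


Time quantum = 4
Execution trace:
  J1 runs 4 units, time = 4
  J2 runs 4 units, time = 8
  J3 runs 4 units, time = 12
  J1 runs 2 units, time = 14
  J3 runs 1 units, time = 15
Finish times: [14, 8, 15]
Average turnaround = 37/3 = 12.3333

12.3333


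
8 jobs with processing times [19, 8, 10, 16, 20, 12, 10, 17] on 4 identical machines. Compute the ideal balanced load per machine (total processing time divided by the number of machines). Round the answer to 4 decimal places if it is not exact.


Total processing time = 19 + 8 + 10 + 16 + 20 + 12 + 10 + 17 = 112
Number of machines = 4
Ideal balanced load = 112 / 4 = 28.0

28.0


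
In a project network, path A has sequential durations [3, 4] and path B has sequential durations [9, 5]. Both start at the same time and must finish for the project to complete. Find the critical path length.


Path A total = 3 + 4 = 7
Path B total = 9 + 5 = 14
Critical path = longest path = max(7, 14) = 14

14


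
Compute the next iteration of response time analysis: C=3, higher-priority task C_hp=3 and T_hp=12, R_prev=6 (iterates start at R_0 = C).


R_next = C + ceil(R_prev / T_hp) * C_hp
ceil(6 / 12) = ceil(0.5) = 1
Interference = 1 * 3 = 3
R_next = 3 + 3 = 6
R_next = R_prev, so the iteration has converged (response time = 6).

6


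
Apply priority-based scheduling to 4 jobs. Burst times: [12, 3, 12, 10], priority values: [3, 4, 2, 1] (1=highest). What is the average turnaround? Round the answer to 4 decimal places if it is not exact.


Sort by priority (ascending = highest first):
Order: [(1, 10), (2, 12), (3, 12), (4, 3)]
Completion times:
  Priority 1, burst=10, C=10
  Priority 2, burst=12, C=22
  Priority 3, burst=12, C=34
  Priority 4, burst=3, C=37
Average turnaround = 103/4 = 25.75

25.75


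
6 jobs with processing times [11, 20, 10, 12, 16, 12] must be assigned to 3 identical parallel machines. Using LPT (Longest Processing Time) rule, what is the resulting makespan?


Sort jobs in decreasing order (LPT): [20, 16, 12, 12, 11, 10]
Assign each job to the least loaded machine:
  Machine 1: jobs [20, 10], load = 30
  Machine 2: jobs [16, 11], load = 27
  Machine 3: jobs [12, 12], load = 24
Makespan = max load = 30

30


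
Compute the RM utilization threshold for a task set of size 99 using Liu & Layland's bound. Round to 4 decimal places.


Compute 2^(1/99) = 1.0070260544
Subtract 1: 1.0070260544 - 1 = 0.0070260544
Multiply by n: 99 * 0.0070260544 = 0.6955793856
Round to 4 dp: 0.6956

0.6956


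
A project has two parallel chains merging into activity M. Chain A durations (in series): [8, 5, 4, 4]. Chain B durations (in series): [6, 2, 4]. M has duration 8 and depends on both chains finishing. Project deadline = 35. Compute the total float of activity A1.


Forward pass: ES(A1) = sum of predecessors on chain A = 0
EF = ES + duration = 0 + 8 = 8
Backward pass: LF(M) = deadline = 35; LS(M) = 35 - 8 = 27
LF(A1) = LS(M) - sum(successors on chain A) = 27 - 13 = 14
LS = LF - duration = 14 - 8 = 6
Total float = LS - ES = 6 - 0 = 6

6


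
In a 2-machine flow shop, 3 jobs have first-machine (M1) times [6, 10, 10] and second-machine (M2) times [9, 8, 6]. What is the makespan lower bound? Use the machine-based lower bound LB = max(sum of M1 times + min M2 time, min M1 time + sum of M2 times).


LB1 = sum(M1 times) + min(M2 times) = 26 + 6 = 32
LB2 = min(M1 times) + sum(M2 times) = 6 + 23 = 29
Lower bound = max(LB1, LB2) = max(32, 29) = 32

32


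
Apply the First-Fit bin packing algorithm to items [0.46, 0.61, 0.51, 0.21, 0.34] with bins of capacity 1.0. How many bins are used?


Place items sequentially using First-Fit:
  Item 0.46 -> new Bin 1
  Item 0.61 -> new Bin 2
  Item 0.51 -> Bin 1 (now 0.97)
  Item 0.21 -> Bin 2 (now 0.82)
  Item 0.34 -> new Bin 3
Total bins used = 3

3


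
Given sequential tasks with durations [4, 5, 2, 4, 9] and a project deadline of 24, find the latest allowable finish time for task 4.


LF(activity 4) = deadline - sum of successor durations
Successors: activities 5 through 5 with durations [9]
Sum of successor durations = 9
LF = 24 - 9 = 15

15


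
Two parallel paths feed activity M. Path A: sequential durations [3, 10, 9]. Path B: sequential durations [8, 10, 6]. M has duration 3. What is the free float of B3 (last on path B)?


ES(B3) = sum of predecessors on chain B = 18
EF(B3) = ES + duration = 18 + 6 = 24
Successor of B3 is M. ES(M) = max(sum(A), sum(B)) = max(22, 24) = 24
Free float = ES(successor) - EF(current) = 24 - 24 = 0

0


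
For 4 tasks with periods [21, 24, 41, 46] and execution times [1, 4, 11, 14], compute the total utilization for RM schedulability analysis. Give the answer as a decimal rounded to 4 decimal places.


Compute individual utilizations (exact fractions):
  Task 1: C/T = 1/21 (approx. 0.0476)
  Task 2: C/T = 4/24 = 1/6 (approx. 0.1667)
  Task 3: C/T = 11/41 (approx. 0.2683)
  Task 4: C/T = 14/46 = 7/23 (approx. 0.3043)
Total utilization U = 1/21 + 1/6 + 11/41 + 7/23 = 10389/13202
Rounded to 4 decimal places: U = 0.7869
RM (Liu & Layland) bound for 4 tasks = 0.756828; compare with U = 10389/13202 (approx. 0.786926)
bound < U <= 1, so the RM sufficient condition is not met (inconclusive; an exact test such as response-time analysis is needed).

0.7869


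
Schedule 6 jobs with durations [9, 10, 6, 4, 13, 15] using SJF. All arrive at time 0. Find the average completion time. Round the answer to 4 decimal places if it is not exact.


SJF order (ascending): [4, 6, 9, 10, 13, 15]
Completion times:
  Job 1: burst=4, C=4
  Job 2: burst=6, C=10
  Job 3: burst=9, C=19
  Job 4: burst=10, C=29
  Job 5: burst=13, C=42
  Job 6: burst=15, C=57
Average completion = 161/6 = 26.8333

26.8333


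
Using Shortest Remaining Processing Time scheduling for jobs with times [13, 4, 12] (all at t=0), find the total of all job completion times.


Since all jobs arrive at t=0, SRPT equals SPT ordering.
SPT order: [4, 12, 13]
Completion times:
  Job 1: p=4, C=4
  Job 2: p=12, C=16
  Job 3: p=13, C=29
Total completion time = 4 + 16 + 29 = 49

49


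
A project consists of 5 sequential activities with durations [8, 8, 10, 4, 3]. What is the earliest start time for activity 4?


Activity 4 starts after activities 1 through 3 complete.
Predecessor durations: [8, 8, 10]
ES = 8 + 8 + 10 = 26

26


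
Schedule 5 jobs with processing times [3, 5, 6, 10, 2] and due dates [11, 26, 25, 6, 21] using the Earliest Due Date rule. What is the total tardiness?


Sort by due date (EDD order): [(10, 6), (3, 11), (2, 21), (6, 25), (5, 26)]
Compute completion times and tardiness:
  Job 1: p=10, d=6, C=10, tardiness=max(0,10-6)=4
  Job 2: p=3, d=11, C=13, tardiness=max(0,13-11)=2
  Job 3: p=2, d=21, C=15, tardiness=max(0,15-21)=0
  Job 4: p=6, d=25, C=21, tardiness=max(0,21-25)=0
  Job 5: p=5, d=26, C=26, tardiness=max(0,26-26)=0
Total tardiness = 6

6


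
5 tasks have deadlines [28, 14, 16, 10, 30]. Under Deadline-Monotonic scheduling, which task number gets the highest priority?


Sort tasks by relative deadline (ascending):
  Task 4: deadline = 10
  Task 2: deadline = 14
  Task 3: deadline = 16
  Task 1: deadline = 28
  Task 5: deadline = 30
Priority order (highest first): [4, 2, 3, 1, 5]
Highest priority task = 4

4


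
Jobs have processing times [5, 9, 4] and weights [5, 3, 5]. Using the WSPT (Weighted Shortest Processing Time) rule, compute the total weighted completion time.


Compute p/w ratios and sort ascending (WSPT): [(4, 5), (5, 5), (9, 3)]
Compute weighted completion times:
  Job (p=4,w=5): C=4, w*C=5*4=20
  Job (p=5,w=5): C=9, w*C=5*9=45
  Job (p=9,w=3): C=18, w*C=3*18=54
Total weighted completion time = 119

119


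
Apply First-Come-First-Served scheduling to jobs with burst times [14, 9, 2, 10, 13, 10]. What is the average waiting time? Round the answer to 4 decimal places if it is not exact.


FCFS order (as given): [14, 9, 2, 10, 13, 10]
Waiting times:
  Job 1: wait = 0
  Job 2: wait = 14
  Job 3: wait = 23
  Job 4: wait = 25
  Job 5: wait = 35
  Job 6: wait = 48
Sum of waiting times = 145
Average waiting time = 145/6 = 24.1667

24.1667


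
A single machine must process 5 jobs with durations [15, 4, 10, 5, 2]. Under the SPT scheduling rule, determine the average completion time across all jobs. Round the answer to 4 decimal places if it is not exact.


Sort jobs by processing time (SPT order): [2, 4, 5, 10, 15]
Compute completion times sequentially:
  Job 1: processing = 2, completes at 2
  Job 2: processing = 4, completes at 6
  Job 3: processing = 5, completes at 11
  Job 4: processing = 10, completes at 21
  Job 5: processing = 15, completes at 36
Sum of completion times = 76
Average completion time = 76/5 = 15.2

15.2


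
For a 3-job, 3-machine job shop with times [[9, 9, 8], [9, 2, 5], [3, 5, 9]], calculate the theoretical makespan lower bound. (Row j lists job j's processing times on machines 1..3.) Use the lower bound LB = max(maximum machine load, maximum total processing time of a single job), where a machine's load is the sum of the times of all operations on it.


Machine loads:
  Machine 1: 9 + 9 + 3 = 21
  Machine 2: 9 + 2 + 5 = 16
  Machine 3: 8 + 5 + 9 = 22
Max machine load = 22
Job totals:
  Job 1: 26
  Job 2: 16
  Job 3: 17
Max job total = 26
Lower bound = max(22, 26) = 26

26


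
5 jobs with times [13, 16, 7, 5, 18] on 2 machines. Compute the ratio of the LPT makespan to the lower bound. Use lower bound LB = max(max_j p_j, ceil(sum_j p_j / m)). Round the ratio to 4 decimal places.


LPT order: [18, 16, 13, 7, 5]
Machine loads after assignment: [30, 29]
LPT makespan = 30
Lower bound = max(max_job, ceil(total/2)) = max(18, 30) = 30
Ratio = 30 / 30 = 1.0

1.0


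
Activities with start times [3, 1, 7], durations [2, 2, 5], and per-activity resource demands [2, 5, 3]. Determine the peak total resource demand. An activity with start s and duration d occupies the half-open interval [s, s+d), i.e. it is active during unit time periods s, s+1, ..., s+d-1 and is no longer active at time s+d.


Each activity i is active on [start_i, start_i + duration_i).
Compute total resource usage per time slot:
  t=0: active resources = [], total = 0
  t=1: active resources = [5], total = 5
  t=2: active resources = [5], total = 5
  t=3: active resources = [2], total = 2
  t=4: active resources = [2], total = 2
  t=5: active resources = [], total = 0
  t=6: active resources = [], total = 0
  t=7: active resources = [3], total = 3
  t=8: active resources = [3], total = 3
  t=9: active resources = [3], total = 3
  t=10: active resources = [3], total = 3
  t=11: active resources = [3], total = 3
Peak resource demand = 5

5


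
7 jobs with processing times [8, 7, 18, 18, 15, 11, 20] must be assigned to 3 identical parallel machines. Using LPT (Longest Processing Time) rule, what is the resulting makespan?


Sort jobs in decreasing order (LPT): [20, 18, 18, 15, 11, 8, 7]
Assign each job to the least loaded machine:
  Machine 1: jobs [20, 8, 7], load = 35
  Machine 2: jobs [18, 15], load = 33
  Machine 3: jobs [18, 11], load = 29
Makespan = max load = 35

35


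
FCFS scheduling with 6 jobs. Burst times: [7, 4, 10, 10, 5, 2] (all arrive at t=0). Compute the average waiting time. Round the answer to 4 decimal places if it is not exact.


FCFS order (as given): [7, 4, 10, 10, 5, 2]
Waiting times:
  Job 1: wait = 0
  Job 2: wait = 7
  Job 3: wait = 11
  Job 4: wait = 21
  Job 5: wait = 31
  Job 6: wait = 36
Sum of waiting times = 106
Average waiting time = 106/6 = 17.6667

17.6667


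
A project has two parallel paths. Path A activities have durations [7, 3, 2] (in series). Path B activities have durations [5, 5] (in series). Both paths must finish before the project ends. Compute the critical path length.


Path A total = 7 + 3 + 2 = 12
Path B total = 5 + 5 = 10
Critical path = longest path = max(12, 10) = 12

12


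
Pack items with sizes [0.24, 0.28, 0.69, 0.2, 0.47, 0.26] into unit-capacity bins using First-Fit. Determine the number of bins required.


Place items sequentially using First-Fit:
  Item 0.24 -> new Bin 1
  Item 0.28 -> Bin 1 (now 0.52)
  Item 0.69 -> new Bin 2
  Item 0.2 -> Bin 1 (now 0.72)
  Item 0.47 -> new Bin 3
  Item 0.26 -> Bin 1 (now 0.98)
Total bins used = 3

3


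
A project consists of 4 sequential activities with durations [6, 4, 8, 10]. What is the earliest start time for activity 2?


Activity 2 starts after activities 1 through 1 complete.
Predecessor durations: [6]
ES = 6 = 6

6


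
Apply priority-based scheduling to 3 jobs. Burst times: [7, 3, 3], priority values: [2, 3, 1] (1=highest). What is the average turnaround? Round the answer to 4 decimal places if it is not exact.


Sort by priority (ascending = highest first):
Order: [(1, 3), (2, 7), (3, 3)]
Completion times:
  Priority 1, burst=3, C=3
  Priority 2, burst=7, C=10
  Priority 3, burst=3, C=13
Average turnaround = 26/3 = 8.6667

8.6667


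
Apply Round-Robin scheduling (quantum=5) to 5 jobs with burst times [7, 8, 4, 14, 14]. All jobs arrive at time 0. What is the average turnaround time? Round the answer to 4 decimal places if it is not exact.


Time quantum = 5
Execution trace:
  J1 runs 5 units, time = 5
  J2 runs 5 units, time = 10
  J3 runs 4 units, time = 14
  J4 runs 5 units, time = 19
  J5 runs 5 units, time = 24
  J1 runs 2 units, time = 26
  J2 runs 3 units, time = 29
  J4 runs 5 units, time = 34
  J5 runs 5 units, time = 39
  J4 runs 4 units, time = 43
  J5 runs 4 units, time = 47
Finish times: [26, 29, 14, 43, 47]
Average turnaround = 159/5 = 31.8

31.8


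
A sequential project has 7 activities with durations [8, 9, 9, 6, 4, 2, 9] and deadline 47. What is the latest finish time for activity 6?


LF(activity 6) = deadline - sum of successor durations
Successors: activities 7 through 7 with durations [9]
Sum of successor durations = 9
LF = 47 - 9 = 38

38


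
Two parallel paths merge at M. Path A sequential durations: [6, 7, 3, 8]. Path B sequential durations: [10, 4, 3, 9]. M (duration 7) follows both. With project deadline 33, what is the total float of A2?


Forward pass: ES(A2) = sum of predecessors on chain A = 6
EF = ES + duration = 6 + 7 = 13
Backward pass: LF(M) = deadline = 33; LS(M) = 33 - 7 = 26
LF(A2) = LS(M) - sum(successors on chain A) = 26 - 11 = 15
LS = LF - duration = 15 - 7 = 8
Total float = LS - ES = 8 - 6 = 2

2


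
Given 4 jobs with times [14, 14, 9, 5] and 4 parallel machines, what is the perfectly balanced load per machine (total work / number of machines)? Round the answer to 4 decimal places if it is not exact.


Total processing time = 14 + 14 + 9 + 5 = 42
Number of machines = 4
Ideal balanced load = 42 / 4 = 10.5

10.5


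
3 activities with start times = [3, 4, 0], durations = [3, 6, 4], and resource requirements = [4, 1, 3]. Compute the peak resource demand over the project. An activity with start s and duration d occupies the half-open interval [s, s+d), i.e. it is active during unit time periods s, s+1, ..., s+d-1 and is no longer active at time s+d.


Each activity i is active on [start_i, start_i + duration_i).
Compute total resource usage per time slot:
  t=0: active resources = [3], total = 3
  t=1: active resources = [3], total = 3
  t=2: active resources = [3], total = 3
  t=3: active resources = [4, 3], total = 7
  t=4: active resources = [4, 1], total = 5
  t=5: active resources = [4, 1], total = 5
  t=6: active resources = [1], total = 1
  t=7: active resources = [1], total = 1
  t=8: active resources = [1], total = 1
  t=9: active resources = [1], total = 1
Peak resource demand = 7

7


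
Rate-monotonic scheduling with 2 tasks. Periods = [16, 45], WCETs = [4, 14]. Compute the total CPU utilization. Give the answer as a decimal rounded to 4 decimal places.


Compute individual utilizations (exact fractions):
  Task 1: C/T = 4/16 = 1/4 (approx. 0.25)
  Task 2: C/T = 14/45 (approx. 0.3111)
Total utilization U = 1/4 + 14/45 = 101/180
Rounded to 4 decimal places: U = 0.5611
RM (Liu & Layland) bound for 2 tasks = 0.828427; compare with U = 101/180 (approx. 0.561111)
U <= bound, so schedulable by RM sufficient condition.

0.5611


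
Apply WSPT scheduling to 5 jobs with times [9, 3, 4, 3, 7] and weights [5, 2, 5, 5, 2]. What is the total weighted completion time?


Compute p/w ratios and sort ascending (WSPT): [(3, 5), (4, 5), (3, 2), (9, 5), (7, 2)]
Compute weighted completion times:
  Job (p=3,w=5): C=3, w*C=5*3=15
  Job (p=4,w=5): C=7, w*C=5*7=35
  Job (p=3,w=2): C=10, w*C=2*10=20
  Job (p=9,w=5): C=19, w*C=5*19=95
  Job (p=7,w=2): C=26, w*C=2*26=52
Total weighted completion time = 217

217


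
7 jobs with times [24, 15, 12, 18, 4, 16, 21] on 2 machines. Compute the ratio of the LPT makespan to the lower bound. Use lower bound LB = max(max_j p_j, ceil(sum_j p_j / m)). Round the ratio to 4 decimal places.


LPT order: [24, 21, 18, 16, 15, 12, 4]
Machine loads after assignment: [56, 54]
LPT makespan = 56
Lower bound = max(max_job, ceil(total/2)) = max(24, 55) = 55
Ratio = 56 / 55 = 1.0182

1.0182


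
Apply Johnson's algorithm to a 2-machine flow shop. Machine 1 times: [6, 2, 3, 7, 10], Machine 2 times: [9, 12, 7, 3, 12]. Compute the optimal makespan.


Apply Johnson's rule:
  Group 1 (a <= b): [(2, 2, 12), (3, 3, 7), (1, 6, 9), (5, 10, 12)]
  Group 2 (a > b): [(4, 7, 3)]
Optimal job order: [2, 3, 1, 5, 4]
Schedule:
  Job 2: M1 done at 2, M2 done at 14
  Job 3: M1 done at 5, M2 done at 21
  Job 1: M1 done at 11, M2 done at 30
  Job 5: M1 done at 21, M2 done at 42
  Job 4: M1 done at 28, M2 done at 45
Makespan = 45

45


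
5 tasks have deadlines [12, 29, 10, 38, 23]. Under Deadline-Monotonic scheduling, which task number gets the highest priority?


Sort tasks by relative deadline (ascending):
  Task 3: deadline = 10
  Task 1: deadline = 12
  Task 5: deadline = 23
  Task 2: deadline = 29
  Task 4: deadline = 38
Priority order (highest first): [3, 1, 5, 2, 4]
Highest priority task = 3

3


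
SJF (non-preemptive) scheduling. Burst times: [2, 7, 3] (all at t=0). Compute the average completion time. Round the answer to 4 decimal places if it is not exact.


SJF order (ascending): [2, 3, 7]
Completion times:
  Job 1: burst=2, C=2
  Job 2: burst=3, C=5
  Job 3: burst=7, C=12
Average completion = 19/3 = 6.3333

6.3333


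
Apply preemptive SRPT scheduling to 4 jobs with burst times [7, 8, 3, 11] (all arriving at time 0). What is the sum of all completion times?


Since all jobs arrive at t=0, SRPT equals SPT ordering.
SPT order: [3, 7, 8, 11]
Completion times:
  Job 1: p=3, C=3
  Job 2: p=7, C=10
  Job 3: p=8, C=18
  Job 4: p=11, C=29
Total completion time = 3 + 10 + 18 + 29 = 60

60


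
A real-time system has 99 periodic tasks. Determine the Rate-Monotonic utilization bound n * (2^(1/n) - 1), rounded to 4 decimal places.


Compute 2^(1/99) = 1.0070260544
Subtract 1: 1.0070260544 - 1 = 0.0070260544
Multiply by n: 99 * 0.0070260544 = 0.6955793856
Round to 4 dp: 0.6956

0.6956


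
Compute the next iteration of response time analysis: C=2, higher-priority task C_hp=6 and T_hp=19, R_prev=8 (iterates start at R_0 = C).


R_next = C + ceil(R_prev / T_hp) * C_hp
ceil(8 / 19) = ceil(0.4211) = 1
Interference = 1 * 6 = 6
R_next = 2 + 6 = 8
R_next = R_prev, so the iteration has converged (response time = 8).

8


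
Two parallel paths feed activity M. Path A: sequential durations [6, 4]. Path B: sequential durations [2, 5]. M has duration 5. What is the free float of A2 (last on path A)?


ES(A2) = sum of predecessors on chain A = 6
EF(A2) = ES + duration = 6 + 4 = 10
Successor of A2 is M. ES(M) = max(sum(A), sum(B)) = max(10, 7) = 10
Free float = ES(successor) - EF(current) = 10 - 10 = 0

0


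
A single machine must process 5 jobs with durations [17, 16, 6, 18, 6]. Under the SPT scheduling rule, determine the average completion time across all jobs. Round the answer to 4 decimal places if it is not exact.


Sort jobs by processing time (SPT order): [6, 6, 16, 17, 18]
Compute completion times sequentially:
  Job 1: processing = 6, completes at 6
  Job 2: processing = 6, completes at 12
  Job 3: processing = 16, completes at 28
  Job 4: processing = 17, completes at 45
  Job 5: processing = 18, completes at 63
Sum of completion times = 154
Average completion time = 154/5 = 30.8

30.8


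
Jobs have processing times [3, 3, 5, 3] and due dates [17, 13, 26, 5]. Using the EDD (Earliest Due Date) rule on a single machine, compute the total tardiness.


Sort by due date (EDD order): [(3, 5), (3, 13), (3, 17), (5, 26)]
Compute completion times and tardiness:
  Job 1: p=3, d=5, C=3, tardiness=max(0,3-5)=0
  Job 2: p=3, d=13, C=6, tardiness=max(0,6-13)=0
  Job 3: p=3, d=17, C=9, tardiness=max(0,9-17)=0
  Job 4: p=5, d=26, C=14, tardiness=max(0,14-26)=0
Total tardiness = 0

0


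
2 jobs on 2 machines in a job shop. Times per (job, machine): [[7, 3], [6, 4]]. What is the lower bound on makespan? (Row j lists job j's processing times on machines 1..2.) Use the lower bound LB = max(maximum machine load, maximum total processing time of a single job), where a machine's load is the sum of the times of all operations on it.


Machine loads:
  Machine 1: 7 + 6 = 13
  Machine 2: 3 + 4 = 7
Max machine load = 13
Job totals:
  Job 1: 10
  Job 2: 10
Max job total = 10
Lower bound = max(13, 10) = 13

13


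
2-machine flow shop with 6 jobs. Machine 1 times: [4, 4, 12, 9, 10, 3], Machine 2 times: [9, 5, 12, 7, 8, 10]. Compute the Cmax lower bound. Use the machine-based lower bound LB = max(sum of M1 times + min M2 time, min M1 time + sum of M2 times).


LB1 = sum(M1 times) + min(M2 times) = 42 + 5 = 47
LB2 = min(M1 times) + sum(M2 times) = 3 + 51 = 54
Lower bound = max(LB1, LB2) = max(47, 54) = 54

54


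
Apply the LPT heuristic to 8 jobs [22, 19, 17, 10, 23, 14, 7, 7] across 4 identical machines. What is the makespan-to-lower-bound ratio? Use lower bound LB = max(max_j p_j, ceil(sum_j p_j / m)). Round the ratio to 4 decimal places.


LPT order: [23, 22, 19, 17, 14, 10, 7, 7]
Machine loads after assignment: [30, 29, 29, 31]
LPT makespan = 31
Lower bound = max(max_job, ceil(total/4)) = max(23, 30) = 30
Ratio = 31 / 30 = 1.0333

1.0333


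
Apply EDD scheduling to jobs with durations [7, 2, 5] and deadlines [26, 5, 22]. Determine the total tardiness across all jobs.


Sort by due date (EDD order): [(2, 5), (5, 22), (7, 26)]
Compute completion times and tardiness:
  Job 1: p=2, d=5, C=2, tardiness=max(0,2-5)=0
  Job 2: p=5, d=22, C=7, tardiness=max(0,7-22)=0
  Job 3: p=7, d=26, C=14, tardiness=max(0,14-26)=0
Total tardiness = 0

0


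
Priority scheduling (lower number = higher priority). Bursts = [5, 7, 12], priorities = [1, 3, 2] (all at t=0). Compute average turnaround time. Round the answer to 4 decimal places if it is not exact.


Sort by priority (ascending = highest first):
Order: [(1, 5), (2, 12), (3, 7)]
Completion times:
  Priority 1, burst=5, C=5
  Priority 2, burst=12, C=17
  Priority 3, burst=7, C=24
Average turnaround = 46/3 = 15.3333

15.3333


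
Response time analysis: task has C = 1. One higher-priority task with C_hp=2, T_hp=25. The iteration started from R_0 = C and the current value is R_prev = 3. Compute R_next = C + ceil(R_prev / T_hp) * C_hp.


R_next = C + ceil(R_prev / T_hp) * C_hp
ceil(3 / 25) = ceil(0.12) = 1
Interference = 1 * 2 = 2
R_next = 1 + 2 = 3
R_next = R_prev, so the iteration has converged (response time = 3).

3


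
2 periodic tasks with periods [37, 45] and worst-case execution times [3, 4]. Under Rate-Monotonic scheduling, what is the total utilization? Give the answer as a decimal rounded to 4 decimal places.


Compute individual utilizations (exact fractions):
  Task 1: C/T = 3/37 (approx. 0.0811)
  Task 2: C/T = 4/45 (approx. 0.0889)
Total utilization U = 3/37 + 4/45 = 283/1665
Rounded to 4 decimal places: U = 0.1700
RM (Liu & Layland) bound for 2 tasks = 0.828427; compare with U = 283/1665 (approx. 0.169970)
U <= bound, so schedulable by RM sufficient condition.

0.1700


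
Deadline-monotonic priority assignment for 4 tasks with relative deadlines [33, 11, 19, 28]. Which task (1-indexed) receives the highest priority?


Sort tasks by relative deadline (ascending):
  Task 2: deadline = 11
  Task 3: deadline = 19
  Task 4: deadline = 28
  Task 1: deadline = 33
Priority order (highest first): [2, 3, 4, 1]
Highest priority task = 2

2


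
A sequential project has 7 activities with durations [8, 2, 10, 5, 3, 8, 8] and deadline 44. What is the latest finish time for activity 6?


LF(activity 6) = deadline - sum of successor durations
Successors: activities 7 through 7 with durations [8]
Sum of successor durations = 8
LF = 44 - 8 = 36

36


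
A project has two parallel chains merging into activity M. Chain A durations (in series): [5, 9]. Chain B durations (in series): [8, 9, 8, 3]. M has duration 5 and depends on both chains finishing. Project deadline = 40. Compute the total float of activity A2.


Forward pass: ES(A2) = sum of predecessors on chain A = 5
EF = ES + duration = 5 + 9 = 14
Backward pass: LF(M) = deadline = 40; LS(M) = 40 - 5 = 35
LF(A2) = LS(M) - sum(successors on chain A) = 35 - 0 = 35
LS = LF - duration = 35 - 9 = 26
Total float = LS - ES = 26 - 5 = 21

21


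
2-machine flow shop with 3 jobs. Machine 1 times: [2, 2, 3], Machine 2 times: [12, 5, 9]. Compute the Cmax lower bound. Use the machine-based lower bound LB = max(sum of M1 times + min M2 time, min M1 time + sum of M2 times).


LB1 = sum(M1 times) + min(M2 times) = 7 + 5 = 12
LB2 = min(M1 times) + sum(M2 times) = 2 + 26 = 28
Lower bound = max(LB1, LB2) = max(12, 28) = 28

28


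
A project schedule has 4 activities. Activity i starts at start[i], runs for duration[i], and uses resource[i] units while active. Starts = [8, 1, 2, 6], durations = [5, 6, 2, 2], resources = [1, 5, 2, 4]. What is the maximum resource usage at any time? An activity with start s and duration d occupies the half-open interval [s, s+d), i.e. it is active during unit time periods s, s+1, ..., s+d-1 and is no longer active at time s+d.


Each activity i is active on [start_i, start_i + duration_i).
Compute total resource usage per time slot:
  t=0: active resources = [], total = 0
  t=1: active resources = [5], total = 5
  t=2: active resources = [5, 2], total = 7
  t=3: active resources = [5, 2], total = 7
  t=4: active resources = [5], total = 5
  t=5: active resources = [5], total = 5
  t=6: active resources = [5, 4], total = 9
  t=7: active resources = [4], total = 4
  t=8: active resources = [1], total = 1
  t=9: active resources = [1], total = 1
  t=10: active resources = [1], total = 1
  t=11: active resources = [1], total = 1
  t=12: active resources = [1], total = 1
Peak resource demand = 9

9


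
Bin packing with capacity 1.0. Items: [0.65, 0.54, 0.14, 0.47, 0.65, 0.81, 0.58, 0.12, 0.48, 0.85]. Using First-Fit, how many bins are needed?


Place items sequentially using First-Fit:
  Item 0.65 -> new Bin 1
  Item 0.54 -> new Bin 2
  Item 0.14 -> Bin 1 (now 0.79)
  Item 0.47 -> new Bin 3
  Item 0.65 -> new Bin 4
  Item 0.81 -> new Bin 5
  Item 0.58 -> new Bin 6
  Item 0.12 -> Bin 1 (now 0.91)
  Item 0.48 -> Bin 3 (now 0.95)
  Item 0.85 -> new Bin 7
Total bins used = 7

7


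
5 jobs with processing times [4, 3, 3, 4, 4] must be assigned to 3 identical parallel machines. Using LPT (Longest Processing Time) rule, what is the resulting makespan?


Sort jobs in decreasing order (LPT): [4, 4, 4, 3, 3]
Assign each job to the least loaded machine:
  Machine 1: jobs [4, 3], load = 7
  Machine 2: jobs [4, 3], load = 7
  Machine 3: jobs [4], load = 4
Makespan = max load = 7

7


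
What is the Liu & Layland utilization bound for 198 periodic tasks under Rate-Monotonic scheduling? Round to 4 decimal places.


Compute 2^(1/198) = 1.0035068781
Subtract 1: 1.0035068781 - 1 = 0.0035068781
Multiply by n: 198 * 0.0035068781 = 0.6943618638
Round to 4 dp: 0.6944

0.6944


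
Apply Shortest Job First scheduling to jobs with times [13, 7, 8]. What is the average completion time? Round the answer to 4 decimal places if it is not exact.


SJF order (ascending): [7, 8, 13]
Completion times:
  Job 1: burst=7, C=7
  Job 2: burst=8, C=15
  Job 3: burst=13, C=28
Average completion = 50/3 = 16.6667

16.6667


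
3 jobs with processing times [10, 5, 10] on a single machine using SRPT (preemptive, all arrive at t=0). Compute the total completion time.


Since all jobs arrive at t=0, SRPT equals SPT ordering.
SPT order: [5, 10, 10]
Completion times:
  Job 1: p=5, C=5
  Job 2: p=10, C=15
  Job 3: p=10, C=25
Total completion time = 5 + 15 + 25 = 45

45


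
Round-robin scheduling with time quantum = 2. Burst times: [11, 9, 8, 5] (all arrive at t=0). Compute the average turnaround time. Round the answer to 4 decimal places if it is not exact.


Time quantum = 2
Execution trace:
  J1 runs 2 units, time = 2
  J2 runs 2 units, time = 4
  J3 runs 2 units, time = 6
  J4 runs 2 units, time = 8
  J1 runs 2 units, time = 10
  J2 runs 2 units, time = 12
  J3 runs 2 units, time = 14
  J4 runs 2 units, time = 16
  J1 runs 2 units, time = 18
  J2 runs 2 units, time = 20
  J3 runs 2 units, time = 22
  J4 runs 1 units, time = 23
  J1 runs 2 units, time = 25
  J2 runs 2 units, time = 27
  J3 runs 2 units, time = 29
  J1 runs 2 units, time = 31
  J2 runs 1 units, time = 32
  J1 runs 1 units, time = 33
Finish times: [33, 32, 29, 23]
Average turnaround = 117/4 = 29.25

29.25


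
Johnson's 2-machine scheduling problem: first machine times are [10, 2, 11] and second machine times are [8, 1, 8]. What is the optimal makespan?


Apply Johnson's rule:
  Group 1 (a <= b): []
  Group 2 (a > b): [(1, 10, 8), (3, 11, 8), (2, 2, 1)]
Optimal job order: [1, 3, 2]
Schedule:
  Job 1: M1 done at 10, M2 done at 18
  Job 3: M1 done at 21, M2 done at 29
  Job 2: M1 done at 23, M2 done at 30
Makespan = 30

30


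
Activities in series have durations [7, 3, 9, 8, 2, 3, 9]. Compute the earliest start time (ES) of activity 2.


Activity 2 starts after activities 1 through 1 complete.
Predecessor durations: [7]
ES = 7 = 7

7


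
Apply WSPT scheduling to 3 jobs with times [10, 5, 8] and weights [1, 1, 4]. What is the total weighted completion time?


Compute p/w ratios and sort ascending (WSPT): [(8, 4), (5, 1), (10, 1)]
Compute weighted completion times:
  Job (p=8,w=4): C=8, w*C=4*8=32
  Job (p=5,w=1): C=13, w*C=1*13=13
  Job (p=10,w=1): C=23, w*C=1*23=23
Total weighted completion time = 68

68


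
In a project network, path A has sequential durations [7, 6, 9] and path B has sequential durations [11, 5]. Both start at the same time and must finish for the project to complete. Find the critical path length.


Path A total = 7 + 6 + 9 = 22
Path B total = 11 + 5 = 16
Critical path = longest path = max(22, 16) = 22

22


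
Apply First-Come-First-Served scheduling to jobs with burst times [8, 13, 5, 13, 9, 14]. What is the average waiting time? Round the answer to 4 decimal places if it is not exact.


FCFS order (as given): [8, 13, 5, 13, 9, 14]
Waiting times:
  Job 1: wait = 0
  Job 2: wait = 8
  Job 3: wait = 21
  Job 4: wait = 26
  Job 5: wait = 39
  Job 6: wait = 48
Sum of waiting times = 142
Average waiting time = 142/6 = 23.6667

23.6667


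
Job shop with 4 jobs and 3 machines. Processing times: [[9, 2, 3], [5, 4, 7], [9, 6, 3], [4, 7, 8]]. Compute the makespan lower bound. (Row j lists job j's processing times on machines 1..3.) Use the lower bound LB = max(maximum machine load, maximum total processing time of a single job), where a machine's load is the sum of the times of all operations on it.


Machine loads:
  Machine 1: 9 + 5 + 9 + 4 = 27
  Machine 2: 2 + 4 + 6 + 7 = 19
  Machine 3: 3 + 7 + 3 + 8 = 21
Max machine load = 27
Job totals:
  Job 1: 14
  Job 2: 16
  Job 3: 18
  Job 4: 19
Max job total = 19
Lower bound = max(27, 19) = 27

27


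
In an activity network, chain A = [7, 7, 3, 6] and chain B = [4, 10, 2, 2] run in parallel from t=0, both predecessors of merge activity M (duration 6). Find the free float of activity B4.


ES(B4) = sum of predecessors on chain B = 16
EF(B4) = ES + duration = 16 + 2 = 18
Successor of B4 is M. ES(M) = max(sum(A), sum(B)) = max(23, 18) = 23
Free float = ES(successor) - EF(current) = 23 - 18 = 5

5


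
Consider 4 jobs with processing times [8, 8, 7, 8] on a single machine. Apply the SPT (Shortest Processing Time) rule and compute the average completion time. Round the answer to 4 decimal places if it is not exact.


Sort jobs by processing time (SPT order): [7, 8, 8, 8]
Compute completion times sequentially:
  Job 1: processing = 7, completes at 7
  Job 2: processing = 8, completes at 15
  Job 3: processing = 8, completes at 23
  Job 4: processing = 8, completes at 31
Sum of completion times = 76
Average completion time = 76/4 = 19.0

19.0


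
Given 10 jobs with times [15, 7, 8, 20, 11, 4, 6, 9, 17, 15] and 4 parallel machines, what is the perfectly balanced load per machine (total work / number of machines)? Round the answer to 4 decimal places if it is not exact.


Total processing time = 15 + 7 + 8 + 20 + 11 + 4 + 6 + 9 + 17 + 15 = 112
Number of machines = 4
Ideal balanced load = 112 / 4 = 28.0

28.0


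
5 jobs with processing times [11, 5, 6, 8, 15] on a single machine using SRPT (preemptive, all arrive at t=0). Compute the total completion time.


Since all jobs arrive at t=0, SRPT equals SPT ordering.
SPT order: [5, 6, 8, 11, 15]
Completion times:
  Job 1: p=5, C=5
  Job 2: p=6, C=11
  Job 3: p=8, C=19
  Job 4: p=11, C=30
  Job 5: p=15, C=45
Total completion time = 5 + 11 + 19 + 30 + 45 = 110

110


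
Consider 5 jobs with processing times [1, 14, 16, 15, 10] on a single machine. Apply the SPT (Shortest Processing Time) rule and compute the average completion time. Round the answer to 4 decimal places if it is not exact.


Sort jobs by processing time (SPT order): [1, 10, 14, 15, 16]
Compute completion times sequentially:
  Job 1: processing = 1, completes at 1
  Job 2: processing = 10, completes at 11
  Job 3: processing = 14, completes at 25
  Job 4: processing = 15, completes at 40
  Job 5: processing = 16, completes at 56
Sum of completion times = 133
Average completion time = 133/5 = 26.6

26.6


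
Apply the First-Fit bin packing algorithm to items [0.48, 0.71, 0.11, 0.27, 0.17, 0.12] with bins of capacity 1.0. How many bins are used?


Place items sequentially using First-Fit:
  Item 0.48 -> new Bin 1
  Item 0.71 -> new Bin 2
  Item 0.11 -> Bin 1 (now 0.59)
  Item 0.27 -> Bin 1 (now 0.86)
  Item 0.17 -> Bin 2 (now 0.88)
  Item 0.12 -> Bin 1 (now 0.98)
Total bins used = 2

2


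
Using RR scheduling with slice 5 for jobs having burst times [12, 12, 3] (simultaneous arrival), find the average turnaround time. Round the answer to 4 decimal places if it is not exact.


Time quantum = 5
Execution trace:
  J1 runs 5 units, time = 5
  J2 runs 5 units, time = 10
  J3 runs 3 units, time = 13
  J1 runs 5 units, time = 18
  J2 runs 5 units, time = 23
  J1 runs 2 units, time = 25
  J2 runs 2 units, time = 27
Finish times: [25, 27, 13]
Average turnaround = 65/3 = 21.6667

21.6667


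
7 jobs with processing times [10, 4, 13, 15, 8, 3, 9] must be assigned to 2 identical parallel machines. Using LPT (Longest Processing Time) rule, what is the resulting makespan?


Sort jobs in decreasing order (LPT): [15, 13, 10, 9, 8, 4, 3]
Assign each job to the least loaded machine:
  Machine 1: jobs [15, 9, 4, 3], load = 31
  Machine 2: jobs [13, 10, 8], load = 31
Makespan = max load = 31

31


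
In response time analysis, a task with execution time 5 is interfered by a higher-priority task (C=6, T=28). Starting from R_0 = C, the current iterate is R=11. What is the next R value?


R_next = C + ceil(R_prev / T_hp) * C_hp
ceil(11 / 28) = ceil(0.3929) = 1
Interference = 1 * 6 = 6
R_next = 5 + 6 = 11
R_next = R_prev, so the iteration has converged (response time = 11).

11


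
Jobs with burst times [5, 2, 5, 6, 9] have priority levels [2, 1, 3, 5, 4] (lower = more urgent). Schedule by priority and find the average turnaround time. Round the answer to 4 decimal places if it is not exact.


Sort by priority (ascending = highest first):
Order: [(1, 2), (2, 5), (3, 5), (4, 9), (5, 6)]
Completion times:
  Priority 1, burst=2, C=2
  Priority 2, burst=5, C=7
  Priority 3, burst=5, C=12
  Priority 4, burst=9, C=21
  Priority 5, burst=6, C=27
Average turnaround = 69/5 = 13.8

13.8


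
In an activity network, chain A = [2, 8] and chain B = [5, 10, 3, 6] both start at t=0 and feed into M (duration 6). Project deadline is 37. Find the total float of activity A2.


Forward pass: ES(A2) = sum of predecessors on chain A = 2
EF = ES + duration = 2 + 8 = 10
Backward pass: LF(M) = deadline = 37; LS(M) = 37 - 6 = 31
LF(A2) = LS(M) - sum(successors on chain A) = 31 - 0 = 31
LS = LF - duration = 31 - 8 = 23
Total float = LS - ES = 23 - 2 = 21

21


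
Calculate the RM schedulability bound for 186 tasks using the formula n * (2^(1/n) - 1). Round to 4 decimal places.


Compute 2^(1/186) = 1.0037335501
Subtract 1: 1.0037335501 - 1 = 0.0037335501
Multiply by n: 186 * 0.0037335501 = 0.6944403186
Round to 4 dp: 0.6944

0.6944


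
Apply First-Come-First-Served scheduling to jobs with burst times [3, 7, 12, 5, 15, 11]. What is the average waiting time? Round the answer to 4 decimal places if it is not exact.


FCFS order (as given): [3, 7, 12, 5, 15, 11]
Waiting times:
  Job 1: wait = 0
  Job 2: wait = 3
  Job 3: wait = 10
  Job 4: wait = 22
  Job 5: wait = 27
  Job 6: wait = 42
Sum of waiting times = 104
Average waiting time = 104/6 = 17.3333

17.3333


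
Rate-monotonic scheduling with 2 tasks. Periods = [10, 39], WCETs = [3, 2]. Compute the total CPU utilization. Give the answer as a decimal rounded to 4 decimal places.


Compute individual utilizations (exact fractions):
  Task 1: C/T = 3/10 (approx. 0.3)
  Task 2: C/T = 2/39 (approx. 0.0513)
Total utilization U = 3/10 + 2/39 = 137/390
Rounded to 4 decimal places: U = 0.3513
RM (Liu & Layland) bound for 2 tasks = 0.828427; compare with U = 137/390 (approx. 0.351282)
U <= bound, so schedulable by RM sufficient condition.

0.3513


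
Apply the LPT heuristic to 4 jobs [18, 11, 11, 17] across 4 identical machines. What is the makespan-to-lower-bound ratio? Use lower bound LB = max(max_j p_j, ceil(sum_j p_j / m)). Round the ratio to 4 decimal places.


LPT order: [18, 17, 11, 11]
Machine loads after assignment: [18, 17, 11, 11]
LPT makespan = 18
Lower bound = max(max_job, ceil(total/4)) = max(18, 15) = 18
Ratio = 18 / 18 = 1.0

1.0


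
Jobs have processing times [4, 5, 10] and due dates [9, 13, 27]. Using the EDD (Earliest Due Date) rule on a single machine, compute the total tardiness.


Sort by due date (EDD order): [(4, 9), (5, 13), (10, 27)]
Compute completion times and tardiness:
  Job 1: p=4, d=9, C=4, tardiness=max(0,4-9)=0
  Job 2: p=5, d=13, C=9, tardiness=max(0,9-13)=0
  Job 3: p=10, d=27, C=19, tardiness=max(0,19-27)=0
Total tardiness = 0

0


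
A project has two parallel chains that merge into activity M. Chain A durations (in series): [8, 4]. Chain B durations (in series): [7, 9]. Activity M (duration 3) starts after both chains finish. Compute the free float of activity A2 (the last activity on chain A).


ES(A2) = sum of predecessors on chain A = 8
EF(A2) = ES + duration = 8 + 4 = 12
Successor of A2 is M. ES(M) = max(sum(A), sum(B)) = max(12, 16) = 16
Free float = ES(successor) - EF(current) = 16 - 12 = 4

4
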